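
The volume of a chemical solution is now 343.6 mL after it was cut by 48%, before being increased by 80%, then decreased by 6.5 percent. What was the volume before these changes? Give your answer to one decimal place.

The overall multiplier applied was 0.52 × 1.8 × 0.935 = 0.87516.
So the original volume was 343.6 ÷ 0.87516 ≈ 392.6 mL.

392.6 mL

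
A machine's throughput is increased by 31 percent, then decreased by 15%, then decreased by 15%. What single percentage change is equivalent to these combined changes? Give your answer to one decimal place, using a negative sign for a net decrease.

-5.4%

A 31% increase multiplies by 1.31.
Then a 15% decrease: 1.31 × 0.85 = 1.1135.
Then a 15% decrease: 1.1135 × 0.85 = 0.946475.
Overall factor 0.946475, i.e. -5.4%.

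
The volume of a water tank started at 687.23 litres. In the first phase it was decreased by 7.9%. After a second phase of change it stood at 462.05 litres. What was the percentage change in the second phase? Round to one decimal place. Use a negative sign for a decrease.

-27.0%

After the first phase: 687.23 × 0.921 = 632.93883.
Second-phase multiplier: 462.05 ÷ 632.93883 ≈ 0.73001.
That is a change of -27.0%.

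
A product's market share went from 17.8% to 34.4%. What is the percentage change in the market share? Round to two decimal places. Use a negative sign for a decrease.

93.26%

The change is 34.4 − 17.8 = 16.6 percentage points.
Relative to the original 17.8%, that is 16.6 ÷ 17.8 ≈ 93.26%.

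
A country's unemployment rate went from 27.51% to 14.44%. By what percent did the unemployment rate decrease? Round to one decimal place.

The change is 14.44 − 27.51 = -13.07 percentage points.
Relative to the original 27.51%, that is -13.07 ÷ 27.51 ≈ -47.5%.
So the unemployment rate fell by 47.5%.

47.5%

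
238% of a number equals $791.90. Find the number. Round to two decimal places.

$791.90 ÷ 2.38 ≈ $332.73.

$332.73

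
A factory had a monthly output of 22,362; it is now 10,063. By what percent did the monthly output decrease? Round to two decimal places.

55.00%

Change: 10,063 − 22,362 = -12,299.
Relative to the original: -12,299 ÷ 22,362 ≈ -55.00%.
So the monthly output decreased by 55.00%.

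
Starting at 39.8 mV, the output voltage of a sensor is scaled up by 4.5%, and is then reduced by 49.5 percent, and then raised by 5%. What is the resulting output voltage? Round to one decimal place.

Each change multiplies by a factor: 1.045 × 0.505 × 1.05 = 0.55411125.
39.8 × 0.55411125 = 22.05362775 ≈ 22.1.

22.1 mV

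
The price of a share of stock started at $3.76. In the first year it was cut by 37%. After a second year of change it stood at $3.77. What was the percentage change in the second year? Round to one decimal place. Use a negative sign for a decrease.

59.2%

After the first year: $3.76 × 0.63 = $2.3688.
Second-year multiplier: $3.77 ÷ $2.3688 ≈ 1.59152.
That is a change of 59.2%.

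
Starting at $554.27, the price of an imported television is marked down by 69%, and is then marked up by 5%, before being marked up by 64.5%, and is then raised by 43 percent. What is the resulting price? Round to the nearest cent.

After the 69% decrease: $554.27 × 0.31 = $171.8237.
Apply the 5% increase: $171.8237 × 1.05 = $180.414885.
Apply the 64.5% increase: $180.414885 × 1.645 = $296.782485825.
After the 43% increase: $296.782485825 × 1.43 = $424.39895472975 ≈ $424.40.

$424.40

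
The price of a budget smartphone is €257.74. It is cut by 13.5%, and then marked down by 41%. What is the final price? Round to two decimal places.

€131.54

After the 13.5% decrease: €257.74 × 0.865 = €222.9451.
After the 41% decrease: €222.9451 × 0.59 = €131.537609 ≈ €131.54.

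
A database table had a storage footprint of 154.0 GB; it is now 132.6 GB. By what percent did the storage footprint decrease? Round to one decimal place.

Change: 132.6 − 154.0 = -21.4.
Relative to the original: -21.4 ÷ 154.0 ≈ -13.9%.
So the storage footprint decreased by 13.9%.

13.9%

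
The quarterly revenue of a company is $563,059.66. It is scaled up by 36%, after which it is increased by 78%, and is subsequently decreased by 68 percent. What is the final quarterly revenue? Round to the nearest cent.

$436,177.54

After the 36% increase: $563,059.66 × 1.36 = $765761.1376.
After the 78% increase: $765761.1376 × 1.78 = $1363054.824928.
Apply the 68% decrease: $1363054.824928 × 0.32 = $436177.54397696 ≈ $436,177.54.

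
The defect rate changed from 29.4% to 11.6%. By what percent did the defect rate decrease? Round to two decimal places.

The change is 11.6 − 29.4 = -17.8 percentage points.
Relative to the original 29.4%, that is -17.8 ÷ 29.4 ≈ -60.54%.
So the defect rate fell by 60.54%.

60.54%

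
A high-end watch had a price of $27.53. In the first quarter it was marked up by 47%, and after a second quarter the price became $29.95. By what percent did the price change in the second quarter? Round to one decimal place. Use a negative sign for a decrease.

-26.0%

After the first quarter: $27.53 × 1.47 = $40.4691.
Second-quarter multiplier: $29.95 ÷ $40.4691 ≈ 0.74007.
That is a change of -26.0%.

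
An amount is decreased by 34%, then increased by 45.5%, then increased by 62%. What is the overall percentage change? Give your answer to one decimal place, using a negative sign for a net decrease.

55.6%

The combined multiplier is 0.66 × 1.455 × 1.62 = 1.555686.
That corresponds to an increase of 55.6%.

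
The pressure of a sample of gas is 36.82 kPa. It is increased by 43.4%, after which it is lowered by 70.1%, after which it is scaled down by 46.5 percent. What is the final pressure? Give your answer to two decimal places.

Each change multiplies by a factor: 1.434 × 0.299 × 0.535 = 0.22938981.
36.82 × 0.22938981 = 8.4461328042 ≈ 8.45.

8.45 kPa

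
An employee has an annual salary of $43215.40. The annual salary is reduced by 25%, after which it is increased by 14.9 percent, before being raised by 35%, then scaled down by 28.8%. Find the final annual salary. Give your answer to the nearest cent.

$35795.93

Apply the 25% decrease: $43215.40 × 0.75 = $32411.55.
Apply the 14.9% increase: $32411.55 × 1.149 = $37240.87095.
Apply the 35% increase: $37240.87095 × 1.35 = $50275.1757825.
Apply the 28.8% decrease: $50275.1757825 × 0.712 = $35795.92515714 ≈ $35795.93.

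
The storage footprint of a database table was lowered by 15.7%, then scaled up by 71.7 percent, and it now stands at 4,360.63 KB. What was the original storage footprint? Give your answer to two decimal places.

Undoing the 71.7% increase: 4,360.63 ÷ 1.717 ≈ 2539.679674.
Undoing the 15.7% decrease: 2539.679674 ÷ 0.843 ≈ 3,012.67 KB.

3,012.67 KB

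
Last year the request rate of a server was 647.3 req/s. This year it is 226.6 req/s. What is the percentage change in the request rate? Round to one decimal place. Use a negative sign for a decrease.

Change: 226.6 − 647.3 = -420.7.
Relative to the original: -420.7 ÷ 647.3 ≈ -65.0%.

-65.0%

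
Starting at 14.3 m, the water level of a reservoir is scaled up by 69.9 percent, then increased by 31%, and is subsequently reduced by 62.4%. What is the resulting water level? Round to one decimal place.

12.0 m

Each change multiplies by a factor: 1.699 × 1.31 × 0.376 = 0.83685944.
14.3 × 0.83685944 = 11.967089992 ≈ 12.0.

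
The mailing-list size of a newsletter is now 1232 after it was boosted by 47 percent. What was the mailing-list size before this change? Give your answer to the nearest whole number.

The overall multiplier applied was 1.47.
So the original mailing-list size was 1232 ÷ 1.47 ≈ 838.

838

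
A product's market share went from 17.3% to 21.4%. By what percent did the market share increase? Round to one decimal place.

23.7%

The change is 21.4 − 17.3 = 4.1 percentage points.
Relative to the original 17.3%, that is 4.1 ÷ 17.3 ≈ 23.7%.
So the market share rose by 23.7%.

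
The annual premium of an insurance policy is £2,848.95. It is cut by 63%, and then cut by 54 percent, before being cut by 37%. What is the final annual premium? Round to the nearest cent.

£305.48

Apply the 63% decrease: £2,848.95 × 0.37 = £1054.1115.
After the 54% decrease: £1054.1115 × 0.46 = £484.89129.
37% decrease: £484.89129 × 0.63 = £305.4815127 ≈ £305.48.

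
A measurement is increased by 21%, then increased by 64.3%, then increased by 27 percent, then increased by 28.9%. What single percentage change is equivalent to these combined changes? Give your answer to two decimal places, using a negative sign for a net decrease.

225.45%

The combined multiplier is 1.21 × 1.643 × 1.27 × 1.289 = 3.2544647509.
That corresponds to an increase of 225.45%.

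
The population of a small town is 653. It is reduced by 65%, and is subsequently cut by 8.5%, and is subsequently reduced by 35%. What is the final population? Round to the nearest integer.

Apply the 65% decrease: 653 × 0.35 = 228.55.
Apply the 8.5% decrease: 228.55 × 0.915 = 209.12325.
35% decrease: 209.12325 × 0.65 = 135.9301125 ≈ 136.

136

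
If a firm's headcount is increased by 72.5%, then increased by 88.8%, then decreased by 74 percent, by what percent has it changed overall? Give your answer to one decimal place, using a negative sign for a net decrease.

The combined multiplier is 1.725 × 1.888 × 0.26 = 0.846768.
That corresponds to a decrease of 15.3%.

-15.3%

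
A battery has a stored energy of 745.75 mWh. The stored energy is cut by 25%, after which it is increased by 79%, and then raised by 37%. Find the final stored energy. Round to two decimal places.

25% decrease: 745.75 × 0.75 = 559.3125.
79% increase: 559.3125 × 1.79 = 1001.169375.
37% increase: 1001.169375 × 1.37 = 1371.60204375 ≈ 1371.60.

1371.60 mWh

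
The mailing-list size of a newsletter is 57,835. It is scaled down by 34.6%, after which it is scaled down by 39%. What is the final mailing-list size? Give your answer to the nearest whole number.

34.6% decrease: 57,835 × 0.654 = 37824.09.
39% decrease: 37824.09 × 0.61 = 23072.6949 ≈ 23,073.

23,073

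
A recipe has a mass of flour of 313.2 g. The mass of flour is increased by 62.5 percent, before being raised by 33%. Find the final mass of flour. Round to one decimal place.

676.9 g

Apply the 62.5% increase: 313.2 × 1.625 = 508.95.
33% increase: 508.95 × 1.33 = 676.9035 ≈ 676.9.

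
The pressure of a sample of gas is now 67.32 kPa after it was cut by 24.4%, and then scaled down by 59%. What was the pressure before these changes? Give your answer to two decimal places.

217.19 kPa

The overall multiplier applied was 0.756 × 0.41 = 0.30996.
So the original pressure was 67.32 ÷ 0.30996 ≈ 217.19 kPa.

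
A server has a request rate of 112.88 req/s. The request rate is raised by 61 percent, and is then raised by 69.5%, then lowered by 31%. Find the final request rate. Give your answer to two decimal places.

Each change multiplies by a factor: 1.61 × 1.695 × 0.69 = 1.8829755.
112.88 × 1.8829755 = 212.55027444 ≈ 212.55.

212.55 req/s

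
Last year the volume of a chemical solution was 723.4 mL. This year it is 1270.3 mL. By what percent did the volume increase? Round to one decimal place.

75.6%

Change: 1270.3 − 723.4 = 546.9.
Relative to the original: 546.9 ÷ 723.4 ≈ 75.6%.
So the volume increased by 75.6%.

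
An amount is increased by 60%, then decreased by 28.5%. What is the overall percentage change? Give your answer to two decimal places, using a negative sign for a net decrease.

The combined multiplier is 1.6 × 0.715 = 1.144.
That corresponds to an increase of 14.40%.

14.40%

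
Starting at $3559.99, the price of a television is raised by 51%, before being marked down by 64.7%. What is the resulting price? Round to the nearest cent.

$1897.58

51% increase: $3559.99 × 1.51 = $5375.5849.
Apply the 64.7% decrease: $5375.5849 × 0.353 = $1897.5814697 ≈ $1897.58.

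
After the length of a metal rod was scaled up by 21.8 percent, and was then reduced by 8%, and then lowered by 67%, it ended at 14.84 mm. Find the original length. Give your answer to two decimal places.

The overall multiplier applied was 1.218 × 0.92 × 0.33 = 0.3697848.
So the original length was 14.84 ÷ 0.3697848 ≈ 40.13 mm.

40.13 mm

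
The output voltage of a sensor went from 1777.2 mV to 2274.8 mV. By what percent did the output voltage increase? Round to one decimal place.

Change: 2274.8 − 1777.2 = 497.6.
Relative to the original: 497.6 ÷ 1777.2 ≈ 28.0%.
So the output voltage increased by 28.0%.

28.0%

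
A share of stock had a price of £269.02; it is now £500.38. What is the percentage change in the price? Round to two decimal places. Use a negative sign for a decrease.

86.00%

Change: £500.38 − £269.02 = £231.36.
Relative to the original: £231.36 ÷ £269.02 ≈ 86.00%.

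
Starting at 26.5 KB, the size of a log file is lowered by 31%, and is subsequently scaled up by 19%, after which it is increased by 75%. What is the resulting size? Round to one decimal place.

Apply the 31% decrease: 26.5 × 0.69 = 18.285.
After the 19% increase: 18.285 × 1.19 = 21.75915.
After the 75% increase: 21.75915 × 1.75 = 38.0785125 ≈ 38.1.

38.1 KB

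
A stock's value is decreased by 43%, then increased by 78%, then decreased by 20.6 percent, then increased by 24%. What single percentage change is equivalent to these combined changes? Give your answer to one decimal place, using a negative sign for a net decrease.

The combined multiplier is 0.57 × 1.78 × 0.794 × 1.24 = 0.998934576.
That corresponds to a decrease of 0.1%.

-0.1%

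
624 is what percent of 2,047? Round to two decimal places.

624 ÷ 2,047 ≈ 30.48%.

30.48%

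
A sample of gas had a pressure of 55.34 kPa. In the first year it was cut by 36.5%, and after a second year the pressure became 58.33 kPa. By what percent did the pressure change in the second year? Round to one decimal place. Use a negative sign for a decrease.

66.0%

After the first year: 55.34 × 0.635 = 35.1409.
Second-year multiplier: 58.33 ÷ 35.1409 ≈ 1.65989.
That is a change of 66.0%.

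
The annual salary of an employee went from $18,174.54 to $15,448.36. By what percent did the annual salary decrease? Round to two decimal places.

Change: $15,448.36 − $18,174.54 = -$2,726.18.
Relative to the original: -$2,726.18 ÷ $18,174.54 ≈ -15.00%.
So the annual salary decreased by 15.00%.

15.00%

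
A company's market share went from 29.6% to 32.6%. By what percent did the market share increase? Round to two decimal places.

10.14%

The change is 32.6 − 29.6 = 3.0 percentage points.
Relative to the original 29.6%, that is 3.0 ÷ 29.6 ≈ 10.14%.
So the market share rose by 10.14%.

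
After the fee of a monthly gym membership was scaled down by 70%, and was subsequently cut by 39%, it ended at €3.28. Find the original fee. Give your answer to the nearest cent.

€17.92

Undoing the 39% decrease: €3.28 ÷ 0.61 ≈ €5.377049.
Undoing the 70% decrease: €5.377049 ÷ 0.3 ≈ €17.92.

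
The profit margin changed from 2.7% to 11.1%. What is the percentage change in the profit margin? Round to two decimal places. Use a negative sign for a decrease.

The change is 11.1 − 2.7 = 8.4 percentage points.
Relative to the original 2.7%, that is 8.4 ÷ 2.7 ≈ 311.11%.

311.11%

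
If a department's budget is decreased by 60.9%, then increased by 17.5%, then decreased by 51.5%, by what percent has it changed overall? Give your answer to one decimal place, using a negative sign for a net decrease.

The combined multiplier is 0.391 × 1.175 × 0.485 = 0.222821125.
That corresponds to a decrease of 77.7%.

-77.7%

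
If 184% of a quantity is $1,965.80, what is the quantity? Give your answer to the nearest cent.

$1,965.80 ÷ 1.84 ≈ $1,068.37.

$1,068.37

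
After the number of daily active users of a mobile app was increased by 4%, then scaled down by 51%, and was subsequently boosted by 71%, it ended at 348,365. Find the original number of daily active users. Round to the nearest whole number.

399,769

The overall multiplier applied was 1.04 × 0.49 × 1.71 = 0.871416.
So the original number of daily active users was 348,365 ÷ 0.871416 ≈ 399,769.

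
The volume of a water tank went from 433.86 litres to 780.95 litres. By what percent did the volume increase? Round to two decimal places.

Change: 780.95 − 433.86 = 347.09.
Relative to the original: 347.09 ÷ 433.86 ≈ 80.00%.
So the volume increased by 80.00%.

80.00%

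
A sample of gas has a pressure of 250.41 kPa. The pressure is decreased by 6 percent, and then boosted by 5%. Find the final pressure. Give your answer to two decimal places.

247.15 kPa

Apply the 6% decrease: 250.41 × 0.94 = 235.3854.
5% increase: 235.3854 × 1.05 = 247.15467 ≈ 247.15.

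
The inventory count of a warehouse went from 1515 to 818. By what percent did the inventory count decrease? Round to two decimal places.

Change: 818 − 1515 = -697.
Relative to the original: -697 ÷ 1515 ≈ -46.01%.
So the inventory count decreased by 46.01%.

46.01%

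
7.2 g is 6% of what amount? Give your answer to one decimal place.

120.0 g

7.2 g ÷ 0.06 = 120.0 g.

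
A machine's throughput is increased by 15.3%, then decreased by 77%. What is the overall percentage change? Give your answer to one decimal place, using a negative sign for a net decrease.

A 15.3% increase multiplies by 1.153.
Then a 77% decrease: 1.153 × 0.23 = 0.26519.
Overall factor 0.26519, i.e. -73.5%.

-73.5%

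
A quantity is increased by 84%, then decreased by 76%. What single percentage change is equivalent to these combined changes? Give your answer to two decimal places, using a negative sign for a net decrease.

The combined multiplier is 1.84 × 0.24 = 0.4416.
That corresponds to a decrease of 55.84%.

-55.84%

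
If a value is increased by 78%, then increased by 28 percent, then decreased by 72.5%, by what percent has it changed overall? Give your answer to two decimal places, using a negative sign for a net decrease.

-37.34%

A 78% increase multiplies by 1.78.
Then a 28% increase: 1.78 × 1.28 = 2.2784.
Then a 72.5% decrease: 2.2784 × 0.275 = 0.62656.
Overall factor 0.62656, i.e. -37.34%.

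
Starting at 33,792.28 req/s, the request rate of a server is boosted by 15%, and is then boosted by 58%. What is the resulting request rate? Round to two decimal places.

After the 15% increase: 33,792.28 × 1.15 = 38861.122.
58% increase: 38861.122 × 1.58 = 61400.57276 ≈ 61,400.57.

61,400.57 req/s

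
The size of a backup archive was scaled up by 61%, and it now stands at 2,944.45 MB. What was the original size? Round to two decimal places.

The overall multiplier applied was 1.61.
So the original size was 2,944.45 ÷ 1.61 ≈ 1,828.85 MB.

1,828.85 MB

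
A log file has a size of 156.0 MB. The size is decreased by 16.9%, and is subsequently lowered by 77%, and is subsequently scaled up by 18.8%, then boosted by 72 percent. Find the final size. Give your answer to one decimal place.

Each change multiplies by a factor: 0.831 × 0.23 × 1.188 × 1.72 = 0.3905473968.
156.0 × 0.3905473968 = 60.9253939008 ≈ 60.9.

60.9 MB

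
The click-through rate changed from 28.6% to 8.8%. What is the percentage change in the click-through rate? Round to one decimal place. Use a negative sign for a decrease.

The change is 8.8 − 28.6 = -19.8 percentage points.
Relative to the original 28.6%, that is -19.8 ÷ 28.6 ≈ -69.2%.

-69.2%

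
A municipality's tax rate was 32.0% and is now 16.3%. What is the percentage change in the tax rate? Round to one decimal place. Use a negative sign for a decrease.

-49.1%

The change is 16.3 − 32.0 = -15.7 percentage points.
Relative to the original 32.0%, that is -15.7 ÷ 32.0 ≈ -49.1%.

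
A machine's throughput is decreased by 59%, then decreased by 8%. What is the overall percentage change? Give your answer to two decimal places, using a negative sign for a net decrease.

The combined multiplier is 0.41 × 0.92 = 0.3772.
That corresponds to a decrease of 62.28%.

-62.28%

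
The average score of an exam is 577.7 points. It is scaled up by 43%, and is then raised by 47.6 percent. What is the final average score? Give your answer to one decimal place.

Each change multiplies by a factor: 1.43 × 1.476 = 2.11068.
577.7 × 2.11068 = 1219.339836 ≈ 1219.3.

1219.3 points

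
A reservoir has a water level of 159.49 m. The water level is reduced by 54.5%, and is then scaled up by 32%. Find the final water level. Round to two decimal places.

95.79 m

Each change multiplies by a factor: 0.455 × 1.32 = 0.6006.
159.49 × 0.6006 = 95.789694 ≈ 95.79.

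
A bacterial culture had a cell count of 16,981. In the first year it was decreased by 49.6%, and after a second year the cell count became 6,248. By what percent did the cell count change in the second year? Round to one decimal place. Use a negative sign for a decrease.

-27.0%

After the first year: 16,981 × 0.504 = 8558.424.
Second-year multiplier: 6,248 ÷ 8558.424 ≈ 0.73004.
That is a change of -27.0%.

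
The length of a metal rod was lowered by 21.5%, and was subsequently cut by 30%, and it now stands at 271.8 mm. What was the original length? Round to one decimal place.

494.6 mm

Undoing the 30% decrease: 271.8 ÷ 0.7 ≈ 388.285714.
Undoing the 21.5% decrease: 388.285714 ÷ 0.785 ≈ 494.6 mm.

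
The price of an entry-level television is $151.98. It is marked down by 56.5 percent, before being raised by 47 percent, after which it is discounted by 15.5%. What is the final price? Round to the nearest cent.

$82.12

Each change multiplies by a factor: 0.435 × 1.47 × 0.845 = 0.54033525.
$151.98 × 0.54033525 = $82.120151295 ≈ $82.12.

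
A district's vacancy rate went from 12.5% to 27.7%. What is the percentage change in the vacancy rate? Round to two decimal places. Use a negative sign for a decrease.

121.60%

The change is 27.7 − 12.5 = 15.2 percentage points.
Relative to the original 12.5%, that is 15.2 ÷ 12.5 = 121.60%.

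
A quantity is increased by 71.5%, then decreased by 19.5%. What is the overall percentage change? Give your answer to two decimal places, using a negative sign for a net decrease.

A 71.5% increase multiplies by 1.715.
Then a 19.5% decrease: 1.715 × 0.805 = 1.380575.
Overall factor 1.380575, i.e. 38.06%.

38.06%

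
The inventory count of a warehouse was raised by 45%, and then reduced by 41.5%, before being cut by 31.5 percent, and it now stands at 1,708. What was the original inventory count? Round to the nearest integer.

2,939

Undoing the 31.5% decrease: 1,708 ÷ 0.685 ≈ 2493.430657.
Undoing the 41.5% decrease: 2493.430657 ÷ 0.585 ≈ 4262.274627.
Undoing the 45% increase: 4262.274627 ÷ 1.45 ≈ 2,939.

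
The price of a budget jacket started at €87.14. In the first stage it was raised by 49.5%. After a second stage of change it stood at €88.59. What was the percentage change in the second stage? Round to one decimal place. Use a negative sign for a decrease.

After the first stage: €87.14 × 1.495 = €130.2743.
Second-stage multiplier: €88.59 ÷ €130.2743 ≈ 0.68003.
That is a change of -32.0%.

-32.0%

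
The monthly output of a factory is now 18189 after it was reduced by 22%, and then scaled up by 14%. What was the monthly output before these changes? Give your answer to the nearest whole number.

20455

The overall multiplier applied was 0.78 × 1.14 = 0.8892.
So the original monthly output was 18189 ÷ 0.8892 ≈ 20455.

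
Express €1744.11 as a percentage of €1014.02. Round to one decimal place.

172.0%

€1744.11 ÷ €1014.02 ≈ 172.0%.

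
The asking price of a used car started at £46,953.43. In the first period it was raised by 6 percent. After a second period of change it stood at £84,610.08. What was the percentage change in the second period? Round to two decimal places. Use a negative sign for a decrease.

70.00%

After the first period: £46,953.43 × 1.06 = £49770.6358.
Second-period multiplier: £84,610.08 ÷ £49770.6358 ≈ 1.7.
That is a change of 70.00%.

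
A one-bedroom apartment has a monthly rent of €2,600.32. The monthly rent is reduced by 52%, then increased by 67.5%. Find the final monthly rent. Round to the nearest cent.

€2,090.66

Each change multiplies by a factor: 0.48 × 1.675 = 0.804.
€2,600.32 × 0.804 = €2090.65728 ≈ €2,090.66.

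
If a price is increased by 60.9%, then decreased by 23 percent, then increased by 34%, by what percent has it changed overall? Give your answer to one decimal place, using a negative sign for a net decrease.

66.0%

A 60.9% increase multiplies by 1.609.
Then a 23% decrease: 1.609 × 0.77 = 1.23893.
Then a 34% increase: 1.23893 × 1.34 = 1.6601662.
Overall factor 1.6601662, i.e. 66.0%.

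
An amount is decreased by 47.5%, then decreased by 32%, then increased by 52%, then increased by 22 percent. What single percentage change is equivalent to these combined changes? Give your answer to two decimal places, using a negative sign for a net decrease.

-33.80%

The combined multiplier is 0.525 × 0.68 × 1.52 × 1.22 = 0.6620208.
That corresponds to a decrease of 33.80%.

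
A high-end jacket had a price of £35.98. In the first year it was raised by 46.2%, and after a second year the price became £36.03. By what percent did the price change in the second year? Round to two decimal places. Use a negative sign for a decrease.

After the first year: £35.98 × 1.462 = £52.60276.
Second-year multiplier: £36.03 ÷ £52.60276 ≈ 0.684945.
That is a change of -31.51%.

-31.51%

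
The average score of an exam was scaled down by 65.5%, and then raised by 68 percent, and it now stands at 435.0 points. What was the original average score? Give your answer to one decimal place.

The overall multiplier applied was 0.345 × 1.68 = 0.5796.
So the original average score was 435.0 ÷ 0.5796 ≈ 750.5 points.

750.5 points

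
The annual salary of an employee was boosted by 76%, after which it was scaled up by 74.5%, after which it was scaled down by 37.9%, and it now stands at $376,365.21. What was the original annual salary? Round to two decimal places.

The overall multiplier applied was 1.76 × 1.745 × 0.621 = 1.9072152.
So the original annual salary was $376,365.21 ÷ 1.9072152 ≈ $197,337.57.

$197,337.57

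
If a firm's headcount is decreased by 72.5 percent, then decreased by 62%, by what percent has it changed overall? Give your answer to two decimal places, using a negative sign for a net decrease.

The combined multiplier is 0.275 × 0.38 = 0.1045.
That corresponds to a decrease of 89.55%.

-89.55%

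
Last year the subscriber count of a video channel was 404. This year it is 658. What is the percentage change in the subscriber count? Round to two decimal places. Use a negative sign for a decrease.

62.87%

Change: 658 − 404 = 254.
Relative to the original: 254 ÷ 404 ≈ 62.87%.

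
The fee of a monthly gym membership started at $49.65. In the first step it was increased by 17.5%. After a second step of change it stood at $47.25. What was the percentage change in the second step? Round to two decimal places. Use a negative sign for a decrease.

After the first step: $49.65 × 1.175 = $58.33875.
Second-step multiplier: $47.25 ÷ $58.33875 ≈ 0.809925.
That is a change of -19.01%.

-19.01%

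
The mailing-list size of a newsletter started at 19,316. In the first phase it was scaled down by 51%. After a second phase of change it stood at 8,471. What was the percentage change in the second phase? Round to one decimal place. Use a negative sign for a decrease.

-10.5%

After the first phase: 19,316 × 0.49 = 9464.84.
Second-phase multiplier: 8,471 ÷ 9464.84 ≈ 0.895.
That is a change of -10.5%.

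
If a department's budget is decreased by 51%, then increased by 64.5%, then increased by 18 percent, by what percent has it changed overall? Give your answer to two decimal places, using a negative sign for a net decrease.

A 51% decrease multiplies by 0.49.
Then a 64.5% increase: 0.49 × 1.645 = 0.80605.
Then an 18% increase: 0.80605 × 1.18 = 0.951139.
Overall factor 0.951139, i.e. -4.89%.

-4.89%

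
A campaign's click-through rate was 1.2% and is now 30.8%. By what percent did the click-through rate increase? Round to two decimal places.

2466.67%

The change is 30.8 − 1.2 = 29.6 percentage points.
Relative to the original 1.2%, that is 29.6 ÷ 1.2 ≈ 2466.67%.
So the click-through rate rose by 2466.67%.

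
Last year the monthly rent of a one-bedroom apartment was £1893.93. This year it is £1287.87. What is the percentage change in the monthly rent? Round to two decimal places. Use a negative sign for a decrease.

Change: £1287.87 − £1893.93 = -£606.06.
Relative to the original: -£606.06 ÷ £1893.93 ≈ -32.00%.

-32.00%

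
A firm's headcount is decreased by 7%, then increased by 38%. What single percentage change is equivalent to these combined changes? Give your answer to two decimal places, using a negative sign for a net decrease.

28.34%

The combined multiplier is 0.93 × 1.38 = 1.2834.
That corresponds to an increase of 28.34%.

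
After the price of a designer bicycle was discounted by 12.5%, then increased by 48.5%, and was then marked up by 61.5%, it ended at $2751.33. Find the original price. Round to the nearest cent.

$1311.10

The overall multiplier applied was 0.875 × 1.485 × 1.615 = 2.098490625.
So the original price was $2751.33 ÷ 2.098490625 ≈ $1311.10.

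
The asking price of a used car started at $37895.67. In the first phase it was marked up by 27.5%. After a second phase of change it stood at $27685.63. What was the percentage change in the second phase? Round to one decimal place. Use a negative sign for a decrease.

After the first phase: $37895.67 × 1.275 = $48316.97925.
Second-phase multiplier: $27685.63 ÷ $48316.97925 ≈ 0.573.
That is a change of -42.7%.

-42.7%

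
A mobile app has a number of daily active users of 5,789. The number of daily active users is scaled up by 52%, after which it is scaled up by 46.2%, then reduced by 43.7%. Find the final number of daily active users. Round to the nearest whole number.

7,243

Each change multiplies by a factor: 1.52 × 1.462 × 0.563 = 1.25112112.
5,789 × 1.25112112 = 7242.74016368 ≈ 7,243.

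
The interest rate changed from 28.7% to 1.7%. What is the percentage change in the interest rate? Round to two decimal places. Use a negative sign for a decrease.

-94.08%

The change is 1.7 − 28.7 = -27.0 percentage points.
Relative to the original 28.7%, that is -27.0 ÷ 28.7 ≈ -94.08%.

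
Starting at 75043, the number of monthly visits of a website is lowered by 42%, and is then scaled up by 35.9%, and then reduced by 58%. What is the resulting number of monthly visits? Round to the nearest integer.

Apply the 42% decrease: 75043 × 0.58 = 43524.94.
After the 35.9% increase: 43524.94 × 1.359 = 59150.39346.
58% decrease: 59150.39346 × 0.42 = 24843.1652532 ≈ 24843.

24843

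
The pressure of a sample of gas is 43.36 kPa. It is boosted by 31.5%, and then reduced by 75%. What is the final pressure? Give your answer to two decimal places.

Apply the 31.5% increase: 43.36 × 1.315 = 57.0184.
After the 75% decrease: 57.0184 × 0.25 = 14.2546 ≈ 14.25.

14.25 kPa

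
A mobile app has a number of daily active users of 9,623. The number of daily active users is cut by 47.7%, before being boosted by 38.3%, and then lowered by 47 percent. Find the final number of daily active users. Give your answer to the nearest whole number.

Each change multiplies by a factor: 0.523 × 1.383 × 0.53 = 0.38335377.
9,623 × 0.38335377 = 3689.01332871 ≈ 3,689.

3,689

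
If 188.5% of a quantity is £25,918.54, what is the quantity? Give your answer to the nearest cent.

£25,918.54 ÷ 1.885 ≈ £13,749.89.

£13,749.89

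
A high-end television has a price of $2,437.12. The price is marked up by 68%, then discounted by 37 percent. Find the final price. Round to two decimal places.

$2,579.45

68% increase: $2,437.12 × 1.68 = $4094.3616.
After the 37% decrease: $4094.3616 × 0.63 = $2579.447808 ≈ $2,579.45.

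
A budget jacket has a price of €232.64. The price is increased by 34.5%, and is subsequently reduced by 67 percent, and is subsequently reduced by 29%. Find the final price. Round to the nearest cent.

€73.31

After the 34.5% increase: €232.64 × 1.345 = €312.9008.
Apply the 67% decrease: €312.9008 × 0.33 = €103.257264.
29% decrease: €103.257264 × 0.71 = €73.31265744 ≈ €73.31.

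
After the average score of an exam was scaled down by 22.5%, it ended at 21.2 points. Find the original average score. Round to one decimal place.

27.4 points

The overall multiplier applied was 0.775.
So the original average score was 21.2 ÷ 0.775 ≈ 27.4 points.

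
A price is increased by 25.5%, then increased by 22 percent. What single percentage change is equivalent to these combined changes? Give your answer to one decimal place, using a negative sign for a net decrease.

53.1%

The combined multiplier is 1.255 × 1.22 = 1.5311.
That corresponds to an increase of 53.1%.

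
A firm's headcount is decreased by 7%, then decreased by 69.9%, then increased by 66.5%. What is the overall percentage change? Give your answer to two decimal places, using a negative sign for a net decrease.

-53.39%

A 7% decrease multiplies by 0.93.
Then a 69.9% decrease: 0.93 × 0.301 = 0.27993.
Then a 66.5% increase: 0.27993 × 1.665 = 0.46608345.
Overall factor 0.46608345, i.e. -53.39%.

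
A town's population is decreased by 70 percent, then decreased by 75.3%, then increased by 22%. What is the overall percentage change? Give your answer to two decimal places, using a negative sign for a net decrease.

-90.96%

A 70% decrease multiplies by 0.3.
Then a 75.3% decrease: 0.3 × 0.247 = 0.0741.
Then a 22% increase: 0.0741 × 1.22 = 0.090402.
Overall factor 0.090402, i.e. -90.96%.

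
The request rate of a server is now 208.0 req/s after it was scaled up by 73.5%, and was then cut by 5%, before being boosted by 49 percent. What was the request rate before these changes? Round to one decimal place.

84.7 req/s

Undoing the 49% increase: 208.0 ÷ 1.49 ≈ 139.597315.
Undoing the 5% decrease: 139.597315 ÷ 0.95 ≈ 146.944542.
Undoing the 73.5% increase: 146.944542 ÷ 1.735 ≈ 84.7 req/s.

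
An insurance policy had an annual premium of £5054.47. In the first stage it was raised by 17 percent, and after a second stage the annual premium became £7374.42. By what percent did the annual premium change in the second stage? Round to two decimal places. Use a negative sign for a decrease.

24.70%

After the first stage: £5054.47 × 1.17 = £5913.7299.
Second-stage multiplier: £7374.42 ÷ £5913.7299 ≈ 1.247.
That is a change of 24.70%.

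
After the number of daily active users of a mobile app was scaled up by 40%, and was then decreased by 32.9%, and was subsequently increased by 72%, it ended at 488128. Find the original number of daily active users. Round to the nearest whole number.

302103

Undoing the 72% increase: 488128 ÷ 1.72 ≈ 283795.348837.
Undoing the 32.9% decrease: 283795.348837 ÷ 0.671 ≈ 422943.887984.
Undoing the 40% increase: 422943.887984 ÷ 1.4 ≈ 302103.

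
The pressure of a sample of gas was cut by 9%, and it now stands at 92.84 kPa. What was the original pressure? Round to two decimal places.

The overall multiplier applied was 0.91.
So the original pressure was 92.84 ÷ 0.91 ≈ 102.02 kPa.

102.02 kPa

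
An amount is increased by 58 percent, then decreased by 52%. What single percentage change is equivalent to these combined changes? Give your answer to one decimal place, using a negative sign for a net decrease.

The combined multiplier is 1.58 × 0.48 = 0.7584.
That corresponds to a decrease of 24.2%.

-24.2%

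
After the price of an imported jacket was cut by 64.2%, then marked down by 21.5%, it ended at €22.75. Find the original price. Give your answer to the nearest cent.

€80.95

Undoing the 21.5% decrease: €22.75 ÷ 0.785 ≈ €28.980892.
Undoing the 64.2% decrease: €28.980892 ÷ 0.358 ≈ €80.95.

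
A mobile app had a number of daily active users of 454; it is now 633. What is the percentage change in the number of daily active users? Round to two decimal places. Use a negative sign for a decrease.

39.43%

Change: 633 − 454 = 179.
Relative to the original: 179 ÷ 454 ≈ 39.43%.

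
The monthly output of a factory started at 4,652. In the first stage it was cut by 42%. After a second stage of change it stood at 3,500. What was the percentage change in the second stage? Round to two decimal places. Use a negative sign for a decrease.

29.72%

After the first stage: 4,652 × 0.58 = 2698.16.
Second-stage multiplier: 3,500 ÷ 2698.16 ≈ 1.29718.
That is a change of 29.72%.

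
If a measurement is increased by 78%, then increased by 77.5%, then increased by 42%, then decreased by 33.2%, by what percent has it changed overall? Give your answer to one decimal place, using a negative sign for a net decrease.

199.7%

The combined multiplier is 1.78 × 1.775 × 1.42 × 0.668 = 2.99697532.
That corresponds to an increase of 199.7%.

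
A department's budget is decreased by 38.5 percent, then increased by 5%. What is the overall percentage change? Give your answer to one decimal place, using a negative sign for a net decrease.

A 38.5% decrease multiplies by 0.615.
Then a 5% increase: 0.615 × 1.05 = 0.64575.
Overall factor 0.64575, i.e. -35.4%.

-35.4%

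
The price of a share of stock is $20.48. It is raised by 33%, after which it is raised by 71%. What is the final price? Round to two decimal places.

After the 33% increase: $20.48 × 1.33 = $27.2384.
After the 71% increase: $27.2384 × 1.71 = $46.577664 ≈ $46.58.

$46.58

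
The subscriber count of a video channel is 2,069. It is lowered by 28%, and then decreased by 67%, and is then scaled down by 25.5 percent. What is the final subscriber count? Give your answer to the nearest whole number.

Each change multiplies by a factor: 0.72 × 0.33 × 0.745 = 0.177012.
2,069 × 0.177012 = 366.237828 ≈ 366.

366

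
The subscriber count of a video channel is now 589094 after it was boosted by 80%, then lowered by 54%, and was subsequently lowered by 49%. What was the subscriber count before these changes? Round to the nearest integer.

1395032

The overall multiplier applied was 1.8 × 0.46 × 0.51 = 0.42228.
So the original subscriber count was 589094 ÷ 0.42228 ≈ 1395032.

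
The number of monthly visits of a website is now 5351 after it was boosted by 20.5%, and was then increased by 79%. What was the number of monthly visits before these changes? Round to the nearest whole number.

The overall multiplier applied was 1.205 × 1.79 = 2.15695.
So the original number of monthly visits was 5351 ÷ 2.15695 ≈ 2481.

2481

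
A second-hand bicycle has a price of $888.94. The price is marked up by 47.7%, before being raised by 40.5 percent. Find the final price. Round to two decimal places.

$1844.71

Each change multiplies by a factor: 1.477 × 1.405 = 2.075185.
$888.94 × 2.075185 = $1844.7149539 ≈ $1844.71.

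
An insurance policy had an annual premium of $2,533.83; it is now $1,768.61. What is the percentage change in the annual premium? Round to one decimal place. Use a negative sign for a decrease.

-30.2%

Change: $1,768.61 − $2,533.83 = -$765.22.
Relative to the original: -$765.22 ÷ $2,533.83 ≈ -30.2%.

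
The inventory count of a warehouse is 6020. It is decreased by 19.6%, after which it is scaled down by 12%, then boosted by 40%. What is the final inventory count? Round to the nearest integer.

19.6% decrease: 6020 × 0.804 = 4840.08.
Apply the 12% decrease: 4840.08 × 0.88 = 4259.2704.
After the 40% increase: 4259.2704 × 1.4 = 5962.97856 ≈ 5963.

5963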